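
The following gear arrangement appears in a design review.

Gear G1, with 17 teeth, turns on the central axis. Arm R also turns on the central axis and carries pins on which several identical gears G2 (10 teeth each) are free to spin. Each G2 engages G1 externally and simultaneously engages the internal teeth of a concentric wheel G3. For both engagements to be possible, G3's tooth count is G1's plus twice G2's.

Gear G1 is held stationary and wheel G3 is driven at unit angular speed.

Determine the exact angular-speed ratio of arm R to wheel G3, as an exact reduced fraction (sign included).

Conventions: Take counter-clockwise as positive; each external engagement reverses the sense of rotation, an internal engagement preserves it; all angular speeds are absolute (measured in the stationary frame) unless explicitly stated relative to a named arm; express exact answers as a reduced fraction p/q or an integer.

37/54

recognized (axles ride arm R): planetary set, 17/10/37 teeth
ring teeth: 17 + 2·10 = 37
17(ω_sun−ω_arm) = −37(ω_ring−ω_arm),  ω_sun = 0, ω_ring = 1
17(0−ω_arm) = −37(1−ω_arm)  ⇒  54·ω_arm = 37  ⇒  ω_arm = 37/54
ω_out/ω_in = 37/54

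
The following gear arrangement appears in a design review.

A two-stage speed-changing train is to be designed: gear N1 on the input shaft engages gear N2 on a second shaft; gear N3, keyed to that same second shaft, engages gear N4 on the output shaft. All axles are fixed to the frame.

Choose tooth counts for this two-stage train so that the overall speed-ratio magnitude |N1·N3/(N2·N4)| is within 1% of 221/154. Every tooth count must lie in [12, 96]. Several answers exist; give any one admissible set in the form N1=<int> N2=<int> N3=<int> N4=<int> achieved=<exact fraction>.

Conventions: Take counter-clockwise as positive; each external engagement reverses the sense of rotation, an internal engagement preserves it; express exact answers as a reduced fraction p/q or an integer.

topology: fixed-axis compound train — 2 stages, target 221/154
target = 221/154 in lowest terms: an exact hit needs N1·N3 = k·221 and N2·N4 = k·154 for one integer k, every count in [12, 96]; additionally prefer no 1:1 stage (N1 ≠ N2, N3 ≠ N4)
k = 1: no 1:1-free in-range split of k·221 and k·154 into factor pairs; take k = 2
k = 2: N1·N3 = 442 = 13·34, N2·N4 = 308 = 14·22
achieved = 13·34/(14·22) = 221/154; |achieved − target| = 0 ≤ 221/15400 ✓

N1=13 N2=14 N3=34 N4=22 achieved=221/154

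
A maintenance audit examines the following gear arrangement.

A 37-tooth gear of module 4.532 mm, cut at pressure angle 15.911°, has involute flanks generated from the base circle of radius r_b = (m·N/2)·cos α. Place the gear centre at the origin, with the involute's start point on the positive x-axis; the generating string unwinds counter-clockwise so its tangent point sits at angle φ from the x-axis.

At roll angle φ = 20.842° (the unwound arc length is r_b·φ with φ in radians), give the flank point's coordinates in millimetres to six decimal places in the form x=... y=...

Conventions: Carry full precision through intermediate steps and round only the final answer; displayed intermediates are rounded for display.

x=85.789299 y=1.276637

single-mesh involute tooth geometry (37T wheel at module 4.532)
pitch radius r_p = m·N/2 = 4.532·37/2 = 83.842000
base radius r_b = r_p·cos α = 83.842000·cos 15.911° = 80.629904
roll angle φ = 20.842° = 0.36376152 rad
x = r_b·(cos φ + φ·sin φ) = 85.789299
y = r_b·(sin φ − φ·cos φ) = 1.276637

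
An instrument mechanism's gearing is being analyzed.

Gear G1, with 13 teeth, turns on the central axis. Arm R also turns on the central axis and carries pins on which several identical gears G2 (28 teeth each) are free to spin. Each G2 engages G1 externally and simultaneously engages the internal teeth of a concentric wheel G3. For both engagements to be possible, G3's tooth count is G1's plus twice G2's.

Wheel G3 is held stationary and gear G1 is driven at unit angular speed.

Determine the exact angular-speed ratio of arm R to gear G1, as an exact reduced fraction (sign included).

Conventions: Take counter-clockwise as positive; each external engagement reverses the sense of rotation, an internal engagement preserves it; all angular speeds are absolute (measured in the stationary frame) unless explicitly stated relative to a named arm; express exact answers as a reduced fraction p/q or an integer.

13/82

planetary set (13T centre, 28T on arm, 69T internal) — Willis relation
ring teeth: 13 + 2·28 = 69
13(ω_sun−ω_arm) = −69(ω_ring−ω_arm),  ω_ring = 0, ω_sun = 1
13(1−ω_arm) = −69(0−ω_arm)  ⇒  82·ω_arm = 13  ⇒  ω_arm = 13/82
ω_out/ω_in = 13/82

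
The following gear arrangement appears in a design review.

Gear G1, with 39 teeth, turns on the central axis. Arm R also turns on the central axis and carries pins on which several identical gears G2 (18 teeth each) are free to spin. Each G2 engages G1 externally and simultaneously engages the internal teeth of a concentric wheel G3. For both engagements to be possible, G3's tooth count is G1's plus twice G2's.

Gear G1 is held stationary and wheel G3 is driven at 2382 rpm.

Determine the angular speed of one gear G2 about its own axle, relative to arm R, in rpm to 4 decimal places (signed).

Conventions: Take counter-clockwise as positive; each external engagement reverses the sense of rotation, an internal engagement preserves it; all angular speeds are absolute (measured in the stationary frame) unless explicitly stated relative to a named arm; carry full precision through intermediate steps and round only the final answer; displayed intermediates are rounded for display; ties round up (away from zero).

topology: planetary set — G1 39T / G2 18T / G3 75T, arm = carrier (Willis)
normalise by the input: solve with ω_ring = 1, then scale by 2382 rpm
ring teeth: 39 + 2·18 = 75
39(ω_sun−ω_arm) = −75(ω_ring−ω_arm),  ω_sun = 0, ω_ring = 1
39(0−ω_arm) = −75(1−ω_arm)  ⇒  114·ω_arm = 75  ⇒  ω_arm = 25/38
sun–planet mesh: 39·(0−25/38) = −18·(ω_p−ω_arm)  ⇒  ω_p−ω_arm = 325/228
scale: ω_p−ω_arm = 325/228 × 2382 rpm = +3395.3947 rpm

+3395.3947 rpm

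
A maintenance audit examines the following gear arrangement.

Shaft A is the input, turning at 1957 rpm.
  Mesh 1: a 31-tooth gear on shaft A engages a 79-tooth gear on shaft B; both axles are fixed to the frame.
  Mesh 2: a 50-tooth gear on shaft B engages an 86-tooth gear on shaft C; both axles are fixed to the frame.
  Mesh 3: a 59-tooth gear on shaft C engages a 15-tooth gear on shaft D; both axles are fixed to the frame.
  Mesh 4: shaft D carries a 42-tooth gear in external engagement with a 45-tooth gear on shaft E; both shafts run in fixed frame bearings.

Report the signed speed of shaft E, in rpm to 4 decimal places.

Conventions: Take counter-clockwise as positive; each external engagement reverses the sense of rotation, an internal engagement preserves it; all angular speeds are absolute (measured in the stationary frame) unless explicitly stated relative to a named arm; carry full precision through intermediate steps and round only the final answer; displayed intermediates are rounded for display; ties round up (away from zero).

+1639.0587 rpm

class = fixed-axis compound train [4 meshes; 4 ratios multiply, 4 sense flips]
mesh 1 [31T→79T]: ω = 1957.0000×31/79 = 767.9367 rpm, sense flips to −
mesh 2 [50T→86T]: ω = 767.9367×50/86 = 446.4748 rpm, sense flips to +
mesh 3 [59T→15T]: ω = 446.4748×59/15 = 1756.1343 rpm, sense flips to −
mesh 4 [42T→45T]: ω = 1756.1343×42/45 = 1639.0587 rpm, sense flips to +
signed output speed = +1639.0587 rpm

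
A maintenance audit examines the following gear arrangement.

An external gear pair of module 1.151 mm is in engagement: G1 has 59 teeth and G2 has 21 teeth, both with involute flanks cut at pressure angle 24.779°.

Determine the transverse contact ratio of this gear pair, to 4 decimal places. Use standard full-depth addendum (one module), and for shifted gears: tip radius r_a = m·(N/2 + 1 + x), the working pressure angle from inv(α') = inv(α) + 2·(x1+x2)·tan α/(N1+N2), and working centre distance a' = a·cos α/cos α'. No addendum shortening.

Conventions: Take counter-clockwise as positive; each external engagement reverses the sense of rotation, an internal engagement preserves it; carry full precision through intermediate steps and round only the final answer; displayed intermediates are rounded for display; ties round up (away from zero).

1.4924

single-mesh involute tooth geometry (59T engaging 21T at module 1.151)
base radii: r_b1 = 30.828348, r_b2 = 10.972802
tip radii: r_a1 = 35.105500, r_a2 = 13.236500
no profile shift: α' = α, a' = a
action lengths: √(r_a1²−r_b1²) = 16.793126, √(r_a2²−r_b2²) = 7.402874
base pitch p_b = π·m·cos α = 3.283055
CR = (16.793126 + 7.402874 − 46.040000·sin 24.77900°)/3.283055 = 1.492435
contact ratio ≈ 1.4924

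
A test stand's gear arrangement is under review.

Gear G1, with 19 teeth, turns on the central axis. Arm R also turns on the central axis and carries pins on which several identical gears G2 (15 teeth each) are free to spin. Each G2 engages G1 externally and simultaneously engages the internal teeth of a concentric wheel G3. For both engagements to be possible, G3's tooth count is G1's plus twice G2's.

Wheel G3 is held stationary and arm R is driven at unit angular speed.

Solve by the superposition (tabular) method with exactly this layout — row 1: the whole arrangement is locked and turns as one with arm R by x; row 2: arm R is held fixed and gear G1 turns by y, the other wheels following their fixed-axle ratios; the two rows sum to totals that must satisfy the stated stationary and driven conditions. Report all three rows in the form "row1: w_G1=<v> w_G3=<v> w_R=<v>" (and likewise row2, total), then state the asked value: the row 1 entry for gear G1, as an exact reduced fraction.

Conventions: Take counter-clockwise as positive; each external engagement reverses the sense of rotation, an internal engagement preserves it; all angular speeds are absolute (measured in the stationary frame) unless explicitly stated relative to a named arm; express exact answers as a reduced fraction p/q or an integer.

row1: w_G1=1 w_G3=1 w_R=1
row2: w_G1=49/19 w_G3=-1 w_R=0
total: w_G1=68/19 w_G3=0 w_R=1
asked value: 1

planetary set (19T centre, 15T on arm, 49T internal) — Willis relation
superposition row 1 [locked train]: every member turns x
superposition row 2 [arm held]: sun y, ring −(19/49)·y, arm 0
boundary: total ω_ring = x − (19/49)·y = 0 and total ω_arm = x = 1  ⇒  y = 49/19, x = 1
row 2 ring = −(19/49)·49/19 = -1
totals (row 1 + row 2): sun 1 + 49/19 = 68/19, ring 1 + (-1) = 0, arm 1 + 0 = 1
asked cell (row1, sun) = 1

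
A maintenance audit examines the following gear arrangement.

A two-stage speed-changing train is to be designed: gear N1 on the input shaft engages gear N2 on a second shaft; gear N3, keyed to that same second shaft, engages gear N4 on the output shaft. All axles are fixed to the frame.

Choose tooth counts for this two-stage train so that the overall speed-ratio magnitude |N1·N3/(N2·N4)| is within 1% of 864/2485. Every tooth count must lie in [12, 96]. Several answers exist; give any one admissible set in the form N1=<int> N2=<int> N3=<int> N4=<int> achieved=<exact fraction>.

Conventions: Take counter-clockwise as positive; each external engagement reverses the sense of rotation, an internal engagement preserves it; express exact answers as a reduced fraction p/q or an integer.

N1=12 N2=35 N3=72 N4=71 achieved=864/2485

2-stage fixed-axis compound train for ratio 864/2485
target = 864/2485 in lowest terms: an exact hit needs N1·N3 = k·864 and N2·N4 = k·2485 for one integer k, every count in [12, 96]; additionally prefer no 1:1 stage (N1 ≠ N2, N3 ≠ N4)
k = 1: N1·N3 = 864 = 12·72, N2·N4 = 2485 = 35·71
achieved = 12·72/(35·71) = 864/2485; |achieved − target| = 0 ≤ 216/62125 ✓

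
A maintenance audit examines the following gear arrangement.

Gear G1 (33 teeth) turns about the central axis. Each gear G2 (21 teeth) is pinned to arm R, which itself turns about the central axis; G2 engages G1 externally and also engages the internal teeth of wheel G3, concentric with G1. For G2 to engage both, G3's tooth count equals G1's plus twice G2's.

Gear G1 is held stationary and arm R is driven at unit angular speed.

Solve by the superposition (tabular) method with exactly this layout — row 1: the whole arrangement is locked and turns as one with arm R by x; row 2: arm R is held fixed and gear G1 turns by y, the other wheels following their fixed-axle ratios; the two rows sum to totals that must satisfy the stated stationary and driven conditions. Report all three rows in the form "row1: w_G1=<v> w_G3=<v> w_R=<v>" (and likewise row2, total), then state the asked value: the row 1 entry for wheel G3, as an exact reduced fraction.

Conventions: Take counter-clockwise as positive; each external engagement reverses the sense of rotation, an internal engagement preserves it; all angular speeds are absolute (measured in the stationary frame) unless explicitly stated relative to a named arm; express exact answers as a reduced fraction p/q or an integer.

topology: planetary set — G1 33T / G2 21T / G3 75T, arm = carrier (Willis)
row 1 — lock + rotate with arm: ω_sun = ω_ring = ω_arm = x
row 2: sun turns y, ring = −(33/75)·y, arm 0
boundary: total ω_sun = x + y = 0 and total ω_arm = x = 1  ⇒  y = -1, x = 1
row 2 ring = −(33/75)·(-1) = 11/25
totals (row 1 + row 2): sun 1 + (-1) = 0, ring 1 + 11/25 = 36/25, arm 1 + 0 = 1
asked cell (row1, ring) = 1

row1: w_G1=1 w_G3=1 w_R=1
row2: w_G1=-1 w_G3=11/25 w_R=0
total: w_G1=0 w_G3=36/25 w_R=1
asked value: 1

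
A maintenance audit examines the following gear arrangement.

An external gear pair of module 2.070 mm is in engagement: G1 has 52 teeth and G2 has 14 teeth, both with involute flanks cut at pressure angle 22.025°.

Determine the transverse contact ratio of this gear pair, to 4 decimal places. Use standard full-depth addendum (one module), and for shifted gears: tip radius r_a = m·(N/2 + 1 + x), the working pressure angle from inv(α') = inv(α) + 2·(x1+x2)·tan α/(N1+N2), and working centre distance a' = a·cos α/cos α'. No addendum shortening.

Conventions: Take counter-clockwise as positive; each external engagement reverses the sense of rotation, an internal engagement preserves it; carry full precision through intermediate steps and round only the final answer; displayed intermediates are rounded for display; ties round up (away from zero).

1.5355

recognized (one external pair, fixed centres): single-mesh tooth geometry, m = 2.070, N1 = 52, N2 = 14
base radii: r_b1 = 49.892233, r_b2 = 13.432524
tip radii: r_a1 = 55.890000, r_a2 = 16.560000
no profile shift: α' = α, a' = a
action lengths: √(r_a1²−r_b1²) = 25.188433, √(r_a2²−r_b2²) = 9.685086
base pitch p_b = π·m·cos α = 6.028503
CR = (25.188433 + 9.685086 − 68.310000·sin 22.02500°)/6.028503 = 1.535457
contact ratio ≈ 1.5355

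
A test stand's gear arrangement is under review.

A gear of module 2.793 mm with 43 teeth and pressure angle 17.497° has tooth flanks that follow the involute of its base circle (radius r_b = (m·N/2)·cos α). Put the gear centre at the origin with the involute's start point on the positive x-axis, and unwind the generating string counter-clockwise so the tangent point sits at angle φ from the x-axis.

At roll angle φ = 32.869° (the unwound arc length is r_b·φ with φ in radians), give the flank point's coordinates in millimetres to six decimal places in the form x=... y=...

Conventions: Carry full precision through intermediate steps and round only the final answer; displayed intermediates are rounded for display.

class = single-mesh tooth geometry [base-circle involute, m = 2.793, 43T]
pitch radius r_p = m·N/2 = 2.793·43/2 = 60.049500
base radius r_b = r_p·cos α = 60.049500·cos 17.497° = 57.271171
roll angle φ = 32.869° = 0.57367227 rad
x = r_b·(cos φ + φ·sin φ) = 65.933842
y = r_b·(sin φ − φ·cos φ) = 3.486951

x=65.933842 y=3.486951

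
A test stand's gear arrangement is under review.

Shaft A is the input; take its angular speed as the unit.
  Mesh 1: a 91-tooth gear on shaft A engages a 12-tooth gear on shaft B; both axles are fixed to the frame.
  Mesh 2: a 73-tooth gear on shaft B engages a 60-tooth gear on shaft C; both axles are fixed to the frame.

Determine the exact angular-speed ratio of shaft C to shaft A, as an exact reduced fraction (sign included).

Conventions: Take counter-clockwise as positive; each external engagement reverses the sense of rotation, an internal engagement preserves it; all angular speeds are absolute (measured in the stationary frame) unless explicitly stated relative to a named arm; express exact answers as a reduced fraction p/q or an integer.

6643/720

class = fixed-axis compound train [2 meshes; 2 ratios multiply, 2 sense flips]
mesh 1 [91T→12T]: running ratio 91/12, sense −
mesh 2 [73T→60T]: running ratio 6643/720, sense +
ω_out/ω_in = 6643/720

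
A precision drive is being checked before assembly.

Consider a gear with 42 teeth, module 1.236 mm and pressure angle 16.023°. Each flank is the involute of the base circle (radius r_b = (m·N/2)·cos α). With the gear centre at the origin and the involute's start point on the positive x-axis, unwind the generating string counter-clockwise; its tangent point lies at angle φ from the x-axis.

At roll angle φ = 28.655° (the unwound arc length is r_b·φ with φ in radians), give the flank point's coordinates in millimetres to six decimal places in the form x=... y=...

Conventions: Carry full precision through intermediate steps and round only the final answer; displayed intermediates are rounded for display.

recognized (one wheel, involute flank): single-mesh tooth geometry, m = 1.236, N = 42
pitch radius r_p = m·N/2 = 1.236·42/2 = 25.956000
base radius r_b = r_p·cos α = 25.956000·cos 16.023° = 24.947635
roll angle φ = 28.655° = 0.50012410 rad
x = r_b·(cos φ + φ·sin φ) = 27.875234
y = r_b·(sin φ − φ·cos φ) = 1.014471

x=27.875234 y=1.014471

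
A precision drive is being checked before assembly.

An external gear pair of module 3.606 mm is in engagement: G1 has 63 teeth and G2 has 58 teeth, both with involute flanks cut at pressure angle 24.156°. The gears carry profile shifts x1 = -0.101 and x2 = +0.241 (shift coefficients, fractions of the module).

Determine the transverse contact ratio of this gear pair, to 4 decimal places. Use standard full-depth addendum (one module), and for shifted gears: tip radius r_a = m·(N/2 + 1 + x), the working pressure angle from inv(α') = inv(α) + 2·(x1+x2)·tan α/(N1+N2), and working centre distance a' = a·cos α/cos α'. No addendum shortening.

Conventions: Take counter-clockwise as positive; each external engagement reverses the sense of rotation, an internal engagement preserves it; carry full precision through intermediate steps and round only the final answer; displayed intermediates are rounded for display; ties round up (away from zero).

1.5692

topology: single-mesh involute geometry — m = 3.606, 63T/58T pair
base radii: r_b1 = 103.642539, r_b2 = 95.416941
tip radii: r_a1 = 116.830794, r_a2 = 109.049046
inv(α') = inv(24.156°) + 2·(-0.101+0.241)·tan α/(63+58) = 0.02793119  ⇒  α' = 24.44762°
a' = a·cos α / cos α' = 218.1630·cos 24.156°/cos 24.44762° = 218.664986
action lengths: √(r_a1²−r_b1²) = 53.922709, √(r_a2²−r_b2²) = 52.794904
base pitch p_b = π·m·cos α = 10.336592
CR = (53.922709 + 52.794904 − 218.664986·sin 24.44762°)/10.336592 = 1.569246
contact ratio ≈ 1.5692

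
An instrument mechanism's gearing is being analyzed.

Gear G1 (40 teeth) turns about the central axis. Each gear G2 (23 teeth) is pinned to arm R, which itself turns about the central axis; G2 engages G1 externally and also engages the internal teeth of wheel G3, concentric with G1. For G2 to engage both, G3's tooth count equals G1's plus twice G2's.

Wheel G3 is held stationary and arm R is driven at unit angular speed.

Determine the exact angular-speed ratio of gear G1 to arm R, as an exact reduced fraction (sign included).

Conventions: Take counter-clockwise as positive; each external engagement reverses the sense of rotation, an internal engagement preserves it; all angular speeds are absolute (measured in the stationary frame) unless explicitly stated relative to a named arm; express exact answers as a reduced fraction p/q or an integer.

class = planetary set [G3 = 40+2·23 = 86; Willis about the carrier]
ring teeth: 40 + 2·23 = 86
40(ω_sun−ω_arm) = −86(ω_ring−ω_arm),  ω_ring = 0, ω_arm = 1
ω_sun = 1 − (86/40)(0−1) = 63/20
ω_out/ω_in = 63/20

63/20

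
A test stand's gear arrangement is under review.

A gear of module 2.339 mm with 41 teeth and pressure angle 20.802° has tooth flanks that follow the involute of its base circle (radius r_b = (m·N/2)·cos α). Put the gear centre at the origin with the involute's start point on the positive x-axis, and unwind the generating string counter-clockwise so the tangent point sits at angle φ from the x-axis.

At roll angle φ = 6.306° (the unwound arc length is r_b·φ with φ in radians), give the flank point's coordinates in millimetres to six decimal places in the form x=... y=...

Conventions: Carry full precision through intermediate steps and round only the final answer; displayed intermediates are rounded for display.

class = single-mesh tooth geometry [base-circle involute, m = 2.339, 41T]
pitch radius r_p = m·N/2 = 2.339·41/2 = 47.949500
base radius r_b = r_p·cos α = 47.949500·cos 20.802° = 44.823829
roll angle φ = 6.306° = 0.11006046 rad
x = r_b·(cos φ + φ·sin φ) = 45.094490
y = r_b·(sin φ − φ·cos φ) = 0.019896

x=45.094490 y=0.019896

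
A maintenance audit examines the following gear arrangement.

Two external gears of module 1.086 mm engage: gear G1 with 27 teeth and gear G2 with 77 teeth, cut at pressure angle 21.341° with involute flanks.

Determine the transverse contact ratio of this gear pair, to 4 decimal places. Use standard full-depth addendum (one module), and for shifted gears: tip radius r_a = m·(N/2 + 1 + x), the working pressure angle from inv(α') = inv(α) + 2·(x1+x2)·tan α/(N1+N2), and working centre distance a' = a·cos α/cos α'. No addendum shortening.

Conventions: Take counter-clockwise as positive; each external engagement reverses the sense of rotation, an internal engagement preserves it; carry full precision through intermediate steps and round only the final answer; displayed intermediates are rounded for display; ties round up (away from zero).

1.6605

topology: single-mesh involute geometry — m = 1.086, 27T/77T pair
base radii: r_b1 = 13.655711, r_b2 = 38.944064
tip radii: r_a1 = 15.747000, r_a2 = 42.897000
no profile shift: α' = α, a' = a
action lengths: √(r_a1²−r_b1²) = 7.841529, √(r_a2²−r_b2²) = 17.986454
base pitch p_b = π·m·cos α = 3.177828
CR = (7.841529 + 17.986454 − 56.472000·sin 21.34100°)/3.177828 = 1.660510
contact ratio ≈ 1.6605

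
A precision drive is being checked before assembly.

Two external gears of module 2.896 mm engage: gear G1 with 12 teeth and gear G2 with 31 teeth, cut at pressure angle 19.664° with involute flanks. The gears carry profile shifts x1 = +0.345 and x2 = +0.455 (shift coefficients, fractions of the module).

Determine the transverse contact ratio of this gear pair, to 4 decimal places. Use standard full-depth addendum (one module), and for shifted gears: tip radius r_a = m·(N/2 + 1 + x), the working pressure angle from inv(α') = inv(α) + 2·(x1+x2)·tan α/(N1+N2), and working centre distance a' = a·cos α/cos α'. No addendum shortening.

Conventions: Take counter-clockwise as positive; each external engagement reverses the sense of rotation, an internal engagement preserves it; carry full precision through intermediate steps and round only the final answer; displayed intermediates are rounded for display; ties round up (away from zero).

1.4111

class = single-mesh tooth geometry [involute pair 12T × 31T, m = 2.896]
base radii: r_b1 = 16.362669, r_b2 = 42.270229
tip radii: r_a1 = 21.271120, r_a2 = 49.101680
inv(α') = inv(19.664°) + 2·(+0.345+0.455)·tan α/(12+31) = 0.02743807  ⇒  α' = 24.31005°
a' = a·cos α / cos α' = 62.2640·cos 19.664°/cos 24.31005° = 64.337646
action lengths: √(r_a1²−r_b1²) = 13.591306, √(r_a2²−r_b2²) = 24.984049
base pitch p_b = π·m·cos α = 8.567474
CR = (13.591306 + 24.984049 − 64.337646·sin 24.31005°)/8.567474 = 1.411059
contact ratio ≈ 1.4111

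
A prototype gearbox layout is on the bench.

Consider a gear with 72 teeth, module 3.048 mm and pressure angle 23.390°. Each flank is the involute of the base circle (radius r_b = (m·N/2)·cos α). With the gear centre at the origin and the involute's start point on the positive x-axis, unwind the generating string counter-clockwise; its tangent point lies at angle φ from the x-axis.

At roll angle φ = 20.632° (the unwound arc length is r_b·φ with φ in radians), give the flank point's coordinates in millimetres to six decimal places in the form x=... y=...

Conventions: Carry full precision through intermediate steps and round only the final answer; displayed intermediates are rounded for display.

x=107.030397 y=1.547283

topology: single-mesh involute geometry — m = 3.048, N = 72
pitch radius r_p = m·N/2 = 3.048·72/2 = 109.728000
base radius r_b = r_p·cos α = 109.728000·cos 23.390° = 100.710984
roll angle φ = 20.632° = 0.36009633 rad
x = r_b·(cos φ + φ·sin φ) = 107.030397
y = r_b·(sin φ − φ·cos φ) = 1.547283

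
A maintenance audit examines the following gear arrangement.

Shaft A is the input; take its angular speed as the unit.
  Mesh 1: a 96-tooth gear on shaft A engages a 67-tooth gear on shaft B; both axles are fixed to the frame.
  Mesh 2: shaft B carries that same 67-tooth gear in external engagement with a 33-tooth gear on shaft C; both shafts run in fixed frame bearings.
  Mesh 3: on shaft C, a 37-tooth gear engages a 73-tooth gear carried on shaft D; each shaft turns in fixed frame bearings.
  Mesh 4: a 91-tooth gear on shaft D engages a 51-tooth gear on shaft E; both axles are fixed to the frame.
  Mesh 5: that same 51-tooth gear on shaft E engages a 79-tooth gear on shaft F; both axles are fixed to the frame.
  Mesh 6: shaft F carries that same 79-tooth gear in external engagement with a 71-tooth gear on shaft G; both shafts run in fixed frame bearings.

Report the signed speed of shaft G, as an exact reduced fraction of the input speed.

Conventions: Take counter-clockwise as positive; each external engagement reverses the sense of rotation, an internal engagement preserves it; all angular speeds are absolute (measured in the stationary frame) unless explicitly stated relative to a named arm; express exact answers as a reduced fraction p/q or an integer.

6-mesh fixed-axis compound train (all bearings frame-fixed)
mesh 1 [96T→67T]: |ω|/ω_in = 1×96/67 = 96/67, sense flips to −
mesh 2 [67T→33T]: |ω|/ω_in = (96/67)×67/33 = 32/11, sense flips to +
mesh 3 [37T→73T]: |ω|/ω_in = (32/11)×37/73 = 1184/803, sense flips to −
mesh 4 [91T→51T]: |ω|/ω_in = (1184/803)×91/51 = 107744/40953, sense flips to +
mesh 5 [51T→79T]: |ω|/ω_in = (107744/40953)×51/79 = 107744/63437, sense flips to −
mesh 6 [79T→71T]: |ω|/ω_in = (107744/63437)×79/71 = 107744/57013, sense flips to +
signed output speed (× input speed) = 107744/57013

107744/57013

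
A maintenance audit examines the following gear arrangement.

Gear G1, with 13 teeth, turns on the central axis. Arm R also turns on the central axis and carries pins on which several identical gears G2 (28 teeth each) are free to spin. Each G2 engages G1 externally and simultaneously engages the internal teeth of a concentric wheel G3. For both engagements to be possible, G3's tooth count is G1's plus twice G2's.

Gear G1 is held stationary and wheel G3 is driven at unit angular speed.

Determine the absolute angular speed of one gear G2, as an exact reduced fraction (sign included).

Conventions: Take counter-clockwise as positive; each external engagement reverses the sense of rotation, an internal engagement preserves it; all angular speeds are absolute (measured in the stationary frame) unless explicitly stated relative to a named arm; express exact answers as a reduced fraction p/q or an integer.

planetary set (13T centre, 28T on arm, 69T internal) — Willis relation
ring teeth: 13 + 2·28 = 69
13(ω_sun−ω_arm) = −69(ω_ring−ω_arm),  ω_sun = 0, ω_ring = 1
13(0−ω_arm) = −69(1−ω_arm)  ⇒  82·ω_arm = 69  ⇒  ω_arm = 69/82
sun–planet mesh: 13·(0−69/82) = −28·(ω_p−ω_arm)  ⇒  ω_p−ω_arm = 897/2296
ω_p = 69/82 + 897/2296 = 69/56
exact speed ratio = 69/56

69/56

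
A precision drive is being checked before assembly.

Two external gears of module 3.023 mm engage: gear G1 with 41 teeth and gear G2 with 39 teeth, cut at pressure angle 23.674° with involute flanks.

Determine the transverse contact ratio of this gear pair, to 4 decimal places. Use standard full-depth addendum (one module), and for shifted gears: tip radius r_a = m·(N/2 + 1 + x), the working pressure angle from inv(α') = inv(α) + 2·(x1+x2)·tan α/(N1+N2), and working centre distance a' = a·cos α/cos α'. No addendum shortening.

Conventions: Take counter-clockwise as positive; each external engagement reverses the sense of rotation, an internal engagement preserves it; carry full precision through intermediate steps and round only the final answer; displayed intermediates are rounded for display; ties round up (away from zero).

single-mesh involute tooth geometry (41T engaging 39T at module 3.023)
base radii: r_b1 = 56.756282, r_b2 = 53.987683
tip radii: r_a1 = 64.994500, r_a2 = 61.971500
no profile shift: α' = α, a' = a
action lengths: √(r_a1²−r_b1²) = 31.670325, √(r_a2²−r_b2²) = 30.426911
base pitch p_b = π·m·cos α = 8.697811
CR = (31.670325 + 30.426911 − 120.920000·sin 23.67400°)/8.697811 = 1.557169
contact ratio ≈ 1.5572

1.5572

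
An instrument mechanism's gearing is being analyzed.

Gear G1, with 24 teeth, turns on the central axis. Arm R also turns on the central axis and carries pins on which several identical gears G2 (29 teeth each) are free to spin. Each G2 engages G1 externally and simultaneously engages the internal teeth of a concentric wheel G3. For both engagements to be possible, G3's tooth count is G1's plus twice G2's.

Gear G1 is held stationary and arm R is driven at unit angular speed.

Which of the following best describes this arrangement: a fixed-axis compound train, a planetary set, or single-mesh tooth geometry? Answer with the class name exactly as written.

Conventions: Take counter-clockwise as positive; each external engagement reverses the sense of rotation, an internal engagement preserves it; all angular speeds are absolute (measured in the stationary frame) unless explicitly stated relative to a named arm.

planetary set

topology: planetary set — G1 24T / G2 29T / G3 82T, arm = carrier (Willis)
classification: planetary set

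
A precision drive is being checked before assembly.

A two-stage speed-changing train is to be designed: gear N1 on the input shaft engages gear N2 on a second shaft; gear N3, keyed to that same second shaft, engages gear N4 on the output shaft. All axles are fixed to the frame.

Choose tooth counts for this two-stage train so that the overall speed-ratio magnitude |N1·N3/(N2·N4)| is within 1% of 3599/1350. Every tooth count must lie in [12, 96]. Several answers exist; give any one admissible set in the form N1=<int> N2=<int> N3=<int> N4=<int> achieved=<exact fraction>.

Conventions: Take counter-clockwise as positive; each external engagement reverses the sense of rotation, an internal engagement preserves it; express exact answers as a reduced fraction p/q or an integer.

N1=59 N2=15 N3=61 N4=90 achieved=3599/1350

2-stage fixed-axis compound train for ratio 3599/1350
target = 3599/1350 in lowest terms: an exact hit needs N1·N3 = k·3599 and N2·N4 = k·1350 for one integer k, every count in [12, 96]; additionally prefer no 1:1 stage (N1 ≠ N2, N3 ≠ N4)
k = 1: N1·N3 = 3599 = 59·61, N2·N4 = 1350 = 15·90
achieved = 59·61/(15·90) = 3599/1350; |achieved − target| = 0 ≤ 3599/135000 ✓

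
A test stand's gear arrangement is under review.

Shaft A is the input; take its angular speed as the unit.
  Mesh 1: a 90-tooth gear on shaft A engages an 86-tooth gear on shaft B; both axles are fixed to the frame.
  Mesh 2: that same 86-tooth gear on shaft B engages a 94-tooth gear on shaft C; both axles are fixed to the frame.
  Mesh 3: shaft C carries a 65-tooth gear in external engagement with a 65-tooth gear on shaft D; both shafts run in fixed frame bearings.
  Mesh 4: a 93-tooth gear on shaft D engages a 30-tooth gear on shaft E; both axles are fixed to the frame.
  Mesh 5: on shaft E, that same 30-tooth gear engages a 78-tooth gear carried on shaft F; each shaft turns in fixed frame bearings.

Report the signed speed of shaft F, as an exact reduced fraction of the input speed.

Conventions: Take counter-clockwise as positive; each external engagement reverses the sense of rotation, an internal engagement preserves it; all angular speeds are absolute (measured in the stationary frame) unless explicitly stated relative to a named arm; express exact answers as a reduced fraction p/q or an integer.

-1395/1222

5-mesh fixed-axis compound train (all bearings frame-fixed)
mesh 1 [90T→86T]: |ω|/ω_in = 1×90/86 = 45/43, sense flips to −
mesh 2 [86T→94T]: |ω|/ω_in = (45/43)×86/94 = 45/47, sense flips to +
mesh 3 [65T→65T]: |ω|/ω_in = (45/47)×65/65 = 45/47, sense flips to −
mesh 4 [93T→30T]: |ω|/ω_in = (45/47)×93/30 = 279/94, sense flips to +
mesh 5 [30T→78T]: |ω|/ω_in = (279/94)×30/78 = 1395/1222, sense flips to −
signed output speed (× input speed) = -1395/1222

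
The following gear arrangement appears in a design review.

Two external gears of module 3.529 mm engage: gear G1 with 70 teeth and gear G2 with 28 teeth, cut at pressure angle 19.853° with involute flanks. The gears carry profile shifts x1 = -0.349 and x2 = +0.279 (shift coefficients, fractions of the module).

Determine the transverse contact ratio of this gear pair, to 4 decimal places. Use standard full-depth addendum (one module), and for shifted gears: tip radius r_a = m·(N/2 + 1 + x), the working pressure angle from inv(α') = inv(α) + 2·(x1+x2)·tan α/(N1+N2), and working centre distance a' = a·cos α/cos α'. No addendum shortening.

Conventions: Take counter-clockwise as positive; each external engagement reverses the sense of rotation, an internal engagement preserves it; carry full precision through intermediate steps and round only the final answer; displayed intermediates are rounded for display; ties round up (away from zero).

1.6928

class = single-mesh tooth geometry [involute pair 70T × 28T, m = 3.529]
base radii: r_b1 = 116.174136, r_b2 = 46.469654
tip radii: r_a1 = 125.812379, r_a2 = 53.919591
inv(α') = inv(19.853°) + 2·(-0.349+0.279)·tan α/(70+28) = 0.01405140  ⇒  α' = 19.62344°
a' = a·cos α / cos α' = 172.9210·cos 19.853°/cos 19.62344° = 172.672594
action lengths: √(r_a1²−r_b1²) = 48.294149, √(r_a2²−r_b2²) = 27.347642
base pitch p_b = π·m·cos α = 10.427766
CR = (48.294149 + 27.347642 − 172.672594·sin 19.62344°)/10.427766 = 1.692783
contact ratio ≈ 1.6928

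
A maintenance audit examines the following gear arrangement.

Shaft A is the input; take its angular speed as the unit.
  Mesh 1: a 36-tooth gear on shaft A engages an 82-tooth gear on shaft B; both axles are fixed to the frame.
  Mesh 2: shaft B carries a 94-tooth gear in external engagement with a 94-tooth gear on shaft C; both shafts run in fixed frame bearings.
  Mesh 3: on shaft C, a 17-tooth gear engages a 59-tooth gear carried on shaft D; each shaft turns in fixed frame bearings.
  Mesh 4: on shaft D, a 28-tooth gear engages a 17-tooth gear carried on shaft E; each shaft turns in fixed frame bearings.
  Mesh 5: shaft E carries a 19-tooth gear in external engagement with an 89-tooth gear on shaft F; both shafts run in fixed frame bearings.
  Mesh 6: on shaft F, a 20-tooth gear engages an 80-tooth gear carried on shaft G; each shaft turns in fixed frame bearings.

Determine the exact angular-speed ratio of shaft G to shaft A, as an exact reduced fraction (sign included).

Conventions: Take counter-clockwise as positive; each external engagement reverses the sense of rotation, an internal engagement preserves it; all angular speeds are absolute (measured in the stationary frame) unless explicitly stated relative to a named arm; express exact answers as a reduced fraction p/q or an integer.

2394/215291

class = fixed-axis compound train [6 meshes; 6 ratios multiply, 6 sense flips]
mesh 1 [36T→82T]: running ratio 18/41, sense −
mesh 2 [94T→94T]: running ratio 18/41, sense +
mesh 3 [17T→59T]: running ratio 306/2419, sense −
mesh 4 [28T→17T]: running ratio 504/2419, sense +
mesh 5 [19T→89T]: running ratio 9576/215291, sense −
mesh 6 [20T→80T]: running ratio 2394/215291, sense +
ω_out/ω_in = 2394/215291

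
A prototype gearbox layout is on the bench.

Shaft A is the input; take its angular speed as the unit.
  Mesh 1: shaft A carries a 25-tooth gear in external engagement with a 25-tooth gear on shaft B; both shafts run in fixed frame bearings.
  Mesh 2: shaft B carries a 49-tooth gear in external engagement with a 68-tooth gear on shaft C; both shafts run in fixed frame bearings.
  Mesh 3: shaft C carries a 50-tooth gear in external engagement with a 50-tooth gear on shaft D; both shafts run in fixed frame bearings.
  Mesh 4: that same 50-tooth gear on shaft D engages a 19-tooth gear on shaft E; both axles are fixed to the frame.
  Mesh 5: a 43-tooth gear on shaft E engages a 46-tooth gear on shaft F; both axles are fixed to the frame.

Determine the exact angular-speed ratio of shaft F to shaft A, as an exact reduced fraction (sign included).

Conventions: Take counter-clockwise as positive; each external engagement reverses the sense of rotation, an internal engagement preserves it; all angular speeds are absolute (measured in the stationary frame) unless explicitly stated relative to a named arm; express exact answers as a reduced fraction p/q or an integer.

-52675/29716

class = fixed-axis compound train [5 meshes; 5 ratios multiply, 5 sense flips]
mesh 1 [25T→25T]: running ratio 1, sense −
mesh 2 [49T→68T]: running ratio 49/68, sense +
mesh 3 [50T→50T]: running ratio 49/68, sense −
mesh 4 [50T→19T]: running ratio 1225/646, sense +
mesh 5 [43T→46T]: running ratio 52675/29716, sense −
ω_out/ω_in = -52675/29716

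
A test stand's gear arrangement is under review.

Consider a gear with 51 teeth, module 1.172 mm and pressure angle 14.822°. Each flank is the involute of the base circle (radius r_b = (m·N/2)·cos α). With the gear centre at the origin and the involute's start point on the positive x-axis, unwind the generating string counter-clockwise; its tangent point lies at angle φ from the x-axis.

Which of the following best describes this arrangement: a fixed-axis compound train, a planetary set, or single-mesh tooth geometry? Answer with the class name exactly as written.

topology: single-mesh involute geometry — m = 1.172, N = 51
classification: single-mesh tooth geometry

single-mesh tooth geometry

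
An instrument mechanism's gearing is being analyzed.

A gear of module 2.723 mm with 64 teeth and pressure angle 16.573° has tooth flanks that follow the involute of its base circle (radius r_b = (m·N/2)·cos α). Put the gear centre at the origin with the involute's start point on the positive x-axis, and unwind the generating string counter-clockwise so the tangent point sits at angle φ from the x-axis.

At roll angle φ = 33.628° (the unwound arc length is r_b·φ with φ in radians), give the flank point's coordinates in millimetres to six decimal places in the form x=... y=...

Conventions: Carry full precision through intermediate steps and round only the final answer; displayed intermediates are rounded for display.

x=96.685420 y=5.436878

topology: single-mesh involute geometry — m = 2.723, N = 64
pitch radius r_p = m·N/2 = 2.723·64/2 = 87.136000
base radius r_b = r_p·cos α = 87.136000·cos 16.573° = 83.516117
roll angle φ = 33.628° = 0.58691932 rad
x = r_b·(cos φ + φ·sin φ) = 96.685420
y = r_b·(sin φ − φ·cos φ) = 5.436878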